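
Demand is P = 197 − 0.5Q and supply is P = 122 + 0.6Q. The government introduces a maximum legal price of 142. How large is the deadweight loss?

Competitive equilibrium: 197 − 0.5Q = 122 + 0.6Q → Q* = 68.1818, P* = 162.9091.
At the ceiling P = 142, quantity supplied = (142 − 122)/0.6 = 33.3333.
Willingness to pay at Q' = 33.3333: 197 − 0.5·33.3333 = 180.3334.
ΔQ = 68.1818 − 33.3333 = 34.8485; wedge = 180.3334 − 142 = 38.3334.
DWL = ½ × 34.8485 × 38.3334 = 667.93.

667.93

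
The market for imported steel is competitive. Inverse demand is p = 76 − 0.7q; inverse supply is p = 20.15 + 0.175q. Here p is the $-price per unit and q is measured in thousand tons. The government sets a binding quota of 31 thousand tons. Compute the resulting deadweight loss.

$471.50 thousand

Competitive equilibrium: 76 − 0.7q = 20.15 + 0.175q → q* = 63.8286, p* = 31.32.
At q = 31: demand price = 76 − 0.7·31 = 54.3; supply price = 20.15 + 0.175·31 = 25.575.
Δq = 63.8286 − 31 = 32.8286; wedge = 54.3 − 25.575 = 28.725.
Deadweight loss = ½ × 32.8286 × 28.725 = $471.50 thousand.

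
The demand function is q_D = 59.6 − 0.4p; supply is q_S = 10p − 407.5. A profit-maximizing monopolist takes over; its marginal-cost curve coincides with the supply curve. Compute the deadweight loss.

541.49

In inverse form: demand p = 149 − 2.5q, supply p = 40.75 + 0.1q.
Competitive equilibrium: 149 − 2.5q = 40.75 + 0.1q → q* = 41.6346, p* = 44.9135.
Marginal revenue: MR = 149 − 5q. Set MR = MC: 149 − 5q = 40.75 + 0.1q → q_m = 21.2255.
Price p_m = 149 − 2.5·21.2255 = 95.9363; MC(q_m) = 40.75 + 0.1·21.2255 = 42.8726.
Competitive q* = 41.6346, so Δq = 20.4091; wedge = 95.9363 − 42.8726 = 53.0637.
Welfare loss = ½ × 20.4091 × 53.0637 = 541.49.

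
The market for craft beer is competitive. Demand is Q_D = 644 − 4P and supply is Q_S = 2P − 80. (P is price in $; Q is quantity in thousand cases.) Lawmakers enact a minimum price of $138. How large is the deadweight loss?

In inverse form: demand P = 161 − 0.25Q, supply P = 40 + 0.5Q.
Competitive equilibrium: 161 − 0.25Q = 40 + 0.5Q → Q* = 161.3333, P* = 120.6667.
At the floor P = 138, quantity demanded = (161 − 138)/0.25 = 92.
Sellers' marginal cost at Q' = 92: 40 + 0.5·92 = 86.
ΔQ = 161.3333 − 92 = 69.3333; wedge = 138 − 86 = 52.
The triangle = ½ × 69.3333 × 52 = $1802.67 thousand.

$1802.67 thousand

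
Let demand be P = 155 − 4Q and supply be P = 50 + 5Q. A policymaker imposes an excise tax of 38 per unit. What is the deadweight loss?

Competitive equilibrium: 155 − 4Q = 50 + 5Q → Q* = 11.6667, P* = 108.3333.
With the tax, the buyer price exceeds the seller price by 38: (155 − 4Q) − (50 + 5Q) = 38 → Q' = 7.4444.
ΔQ = 11.6667 − 7.4444 = 4.2223; the wedge equals the tax, 38.
Deadweight loss = ½ × 4.2223 × 38 = 80.22.

80.22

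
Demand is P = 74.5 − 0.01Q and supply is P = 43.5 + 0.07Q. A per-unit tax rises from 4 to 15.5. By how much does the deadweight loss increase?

Competitive equilibrium: 74.5 − 0.01Q = 43.5 + 0.07Q → Q* = 387.5, P* = 70.625.
For a per-unit tax t: ΔQ = t/0.08, so DWL = ½·t·(t/0.08) = t²/0.16.
At t = 4: DWL = 100. At t = 15.5: DWL = 1501.563.
Increase = 1501.563 − 100 = 1401.56.

1401.56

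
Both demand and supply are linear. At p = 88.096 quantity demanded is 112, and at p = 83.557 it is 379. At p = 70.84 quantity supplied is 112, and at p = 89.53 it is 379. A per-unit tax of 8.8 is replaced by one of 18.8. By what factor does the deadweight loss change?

4.564

Demand slope = (83.557 − 88.096)/(379 − 112) = −0.017, so p = 90 − 0.017q.
Supply slope = (89.53 − 70.84)/(379 − 112) = 0.07, so p = 63 + 0.07q.
Competitive equilibrium: 90 − 0.017q = 63 + 0.07q → q* = 310.3448, p* = 84.7241.
For a per-unit tax t: Δq = t/0.087, so DWL = ½·t·(t/0.087) = t²/0.174.
At t = 8.8: DWL = 445.057. At t = 18.8: DWL = 2031.264.
Ratio = (18.8/8.8)² = 4.564.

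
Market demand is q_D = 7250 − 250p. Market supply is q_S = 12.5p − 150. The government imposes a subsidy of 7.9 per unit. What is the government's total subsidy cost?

2341.79

In inverse form: demand p = 29 − 0.004q, supply p = 12 + 0.08q.
Competitive equilibrium: 29 − 0.004q = 12 + 0.08q → q* = 202.381, p* = 28.1905.
The subsidy lowers effective supply by 7.9: p = 4.1 + 0.08q.
New quantity: 29 − 0.004q = 4.1 + 0.08q → q' = 296.4286.
Total subsidy cost = 7.9 × 296.4286 = 2341.79.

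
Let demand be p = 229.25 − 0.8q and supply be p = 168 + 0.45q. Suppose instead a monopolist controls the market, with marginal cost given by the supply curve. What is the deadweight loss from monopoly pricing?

Competitive equilibrium: 229.25 − 0.8q = 168 + 0.45q → q* = 49, p* = 190.05.
Marginal revenue: MR = 229.25 − 1.6q. Set MR = MC: 229.25 − 1.6q = 168 + 0.45q → q_m = 29.878.
Price p_m = 229.25 − 0.8·29.878 = 205.3476; MC(q_m) = 168 + 0.45·29.878 = 181.4451.
Competitive q* = 49, so Δq = 19.122; wedge = 205.3476 − 181.4451 = 23.9025.
DWL = ½ × 19.122 × 23.9025 = 228.53.

228.53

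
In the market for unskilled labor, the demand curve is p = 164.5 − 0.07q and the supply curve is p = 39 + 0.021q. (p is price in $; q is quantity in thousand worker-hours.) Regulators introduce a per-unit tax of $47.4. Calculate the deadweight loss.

$12344.84 thousand

Competitive equilibrium: 164.5 − 0.07q = 39 + 0.021q → q* = 1379.12088, p* = 67.96154.
With the tax, the buyer price exceeds the seller price by 47.4: (164.5 − 0.07q) − (39 + 0.021q) = 47.4 → q' = 858.24176.
Δq = 1379.12088 − 858.24176 = 520.87912; the wedge equals the tax, 47.4.
Welfare loss = ½ × 520.87912 × 47.4 = $12344.84 thousand.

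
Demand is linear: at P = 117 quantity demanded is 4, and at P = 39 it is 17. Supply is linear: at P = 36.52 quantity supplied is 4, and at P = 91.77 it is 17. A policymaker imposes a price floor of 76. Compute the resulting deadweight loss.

Demand slope = (39 − 117)/(17 − 4) = −6, so P = 141 − 6Q.
Supply slope = (91.77 − 36.52)/(17 − 4) = 4.25, so P = 19.52 + 4.25Q.
Competitive equilibrium: 141 − 6Q = 19.52 + 4.25Q → Q* = 11.8517, P* = 69.8898.
At the floor P = 76, quantity demanded = (141 − 76)/6 = 10.8333.
Sellers' marginal cost at Q' = 10.8333: 19.52 + 4.25·10.8333 = 65.5615.
ΔQ = 11.8517 − 10.8333 = 1.0184; wedge = 76 − 65.5615 = 10.4385.
The triangle = ½ × 1.0184 × 10.4385 = 5.32.

5.32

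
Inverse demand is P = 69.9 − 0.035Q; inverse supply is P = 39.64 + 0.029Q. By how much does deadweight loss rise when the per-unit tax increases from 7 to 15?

1375

Competitive equilibrium: 69.9 − 0.035Q = 39.64 + 0.029Q → Q* = 472.8125, P* = 53.3516.
For a per-unit tax t: ΔQ = t/0.064, so DWL = ½·t·(t/0.064) = t²/0.128.
At t = 7: DWL = 382.813. At t = 15: DWL = 1757.813.
Increase = 1757.813 − 382.813 = 1375.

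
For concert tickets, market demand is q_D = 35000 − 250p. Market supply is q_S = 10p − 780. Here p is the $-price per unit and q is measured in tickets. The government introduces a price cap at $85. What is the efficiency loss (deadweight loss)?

$14395.57

In inverse form: demand p = 140 − 0.004q, supply p = 78 + 0.1q.
Competitive equilibrium: 140 − 0.004q = 78 + 0.1q → q* = 596.1538, p* = 137.6154.
At the ceiling p = 85, quantity supplied = (85 − 78)/0.1 = 70.
Willingness to pay at q' = 70: 140 − 0.004·70 = 139.72.
Δq = 596.1538 − 70 = 526.1538; wedge = 139.72 − 85 = 54.72.
Deadweight loss = ½ × 526.1538 × 54.72 = $14395.57.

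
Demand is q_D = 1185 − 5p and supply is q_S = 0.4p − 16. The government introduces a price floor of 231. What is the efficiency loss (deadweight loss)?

2491.85

In inverse form: demand p = 237 − 0.2q, supply p = 40 + 2.5q.
Competitive equilibrium: 237 − 0.2q = 40 + 2.5q → q* = 72.963, p* = 222.4074.
At the floor p = 231, quantity demanded = (237 − 231)/0.2 = 30.
Sellers' marginal cost at q' = 30: 40 + 2.5·30 = 115.
Δq = 72.963 − 30 = 42.963; wedge = 231 − 115 = 116.
Deadweight loss = ½ × 42.963 × 116 = 2491.85.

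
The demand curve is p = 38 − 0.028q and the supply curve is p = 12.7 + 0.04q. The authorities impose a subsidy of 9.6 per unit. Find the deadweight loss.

Competitive equilibrium: 38 − 0.028q = 12.7 + 0.04q → q* = 372.0588, p* = 27.5824.
The subsidy lowers effective supply by 9.6: p = 3.1 + 0.04q.
New quantity: 38 − 0.028q = 3.1 + 0.04q → q' = 513.2353.
Overproduction Δq = 513.2353 − 372.0588 = 141.1765; wedge = subsidy = 9.6.
Deadweight loss = ½ × 141.1765 × 9.6 = 677.65.

677.65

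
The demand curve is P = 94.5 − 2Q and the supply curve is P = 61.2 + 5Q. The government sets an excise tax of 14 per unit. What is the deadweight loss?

14

Competitive equilibrium: 94.5 − 2Q = 61.2 + 5Q → Q* = 4.7571, P* = 84.9857.
With the tax, the buyer price exceeds the seller price by 14: (94.5 − 2Q) − (61.2 + 5Q) = 14 → Q' = 2.7571.
ΔQ = 4.7571 − 2.7571 = 2; the wedge equals the tax, 14.
Deadweight loss = ½ × 2 × 14 = 14.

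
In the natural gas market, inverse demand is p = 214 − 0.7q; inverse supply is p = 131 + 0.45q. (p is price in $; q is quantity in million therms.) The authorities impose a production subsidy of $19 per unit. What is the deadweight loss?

Competitive equilibrium: 214 − 0.7q = 131 + 0.45q → q* = 72.1739, p* = 163.4783.
The subsidy lowers effective supply by 19: p = 112 + 0.45q.
New quantity: 214 − 0.7q = 112 + 0.45q → q' = 88.6957.
Overproduction Δq = 88.6957 − 72.1739 = 16.5218; wedge = subsidy = 19.
Welfare loss = ½ × 16.5218 × 19 = $156.96 million.

$156.96 million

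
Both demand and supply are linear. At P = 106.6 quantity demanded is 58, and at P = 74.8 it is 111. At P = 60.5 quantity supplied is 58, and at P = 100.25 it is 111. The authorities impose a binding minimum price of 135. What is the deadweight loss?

4481.48

Demand slope = (74.8 − 106.6)/(111 − 58) = −0.6, so P = 141.4 − 0.6Q.
Supply slope = (100.25 − 60.5)/(111 − 58) = 0.75, so P = 17 + 0.75Q.
Competitive equilibrium: 141.4 − 0.6Q = 17 + 0.75Q → Q* = 92.1481, P* = 86.1111.
At the floor P = 135, quantity demanded = (141.4 − 135)/0.6 = 10.6667.
Sellers' marginal cost at Q' = 10.6667: 17 + 0.75·10.6667 = 25.
ΔQ = 92.1481 − 10.6667 = 81.4814; wedge = 135 − 25 = 110.
Deadweight loss = ½ × 81.4814 × 110 = 4481.48.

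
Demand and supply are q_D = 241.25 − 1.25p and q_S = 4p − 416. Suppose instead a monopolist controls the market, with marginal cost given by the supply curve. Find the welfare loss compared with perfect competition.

705.34

In inverse form: demand p = 193 − 0.8q, supply p = 104 + 0.25q.
Competitive equilibrium: 193 − 0.8q = 104 + 0.25q → q* = 84.7619, p* = 125.1905.
Marginal revenue: MR = 193 − 1.6q. Set MR = MC: 193 − 1.6q = 104 + 0.25q → q_m = 48.1081.
Price p_m = 193 − 0.8·48.1081 = 154.5135; MC(q_m) = 104 + 0.25·48.1081 = 116.027.
Competitive q* = 84.7619, so Δq = 36.6538; wedge = 154.5135 − 116.027 = 38.4865.
Deadweight loss = ½ × 36.6538 × 38.4865 = 705.34.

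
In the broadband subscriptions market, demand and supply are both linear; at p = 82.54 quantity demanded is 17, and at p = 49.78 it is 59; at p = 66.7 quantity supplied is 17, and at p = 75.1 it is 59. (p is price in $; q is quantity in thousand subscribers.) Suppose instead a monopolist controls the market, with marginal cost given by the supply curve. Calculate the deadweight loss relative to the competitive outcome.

$105.85 thousand

Demand slope = (49.78 − 82.54)/(59 − 17) = −0.78, so p = 95.8 − 0.78q.
Supply slope = (75.1 − 66.7)/(59 − 17) = 0.2, so p = 63.3 + 0.2q.
Competitive equilibrium: 95.8 − 0.78q = 63.3 + 0.2q → q* = 33.1633, p* = 69.9327.
Marginal revenue: MR = 95.8 − 1.56q. Set MR = MC: 95.8 − 1.56q = 63.3 + 0.2q → q_m = 18.4659.
Price p_m = 95.8 − 0.78·18.4659 = 81.3966; MC(q_m) = 63.3 + 0.2·18.4659 = 66.9932.
Competitive q* = 33.1633, so Δq = 14.6974; wedge = 81.3966 − 66.9932 = 14.4034.
DWL = ½ × 14.6974 × 14.4034 = $105.85 thousand.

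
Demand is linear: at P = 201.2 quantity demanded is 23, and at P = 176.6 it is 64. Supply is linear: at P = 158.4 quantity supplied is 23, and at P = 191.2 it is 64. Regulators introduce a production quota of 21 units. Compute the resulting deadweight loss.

Demand slope = (176.6 − 201.2)/(64 − 23) = −0.6, so P = 215 − 0.6Q.
Supply slope = (191.2 − 158.4)/(64 − 23) = 0.8, so P = 140 + 0.8Q.
Competitive equilibrium: 215 − 0.6Q = 140 + 0.8Q → Q* = 53.5714, P* = 182.8571.
At Q = 21: demand price = 215 − 0.6·21 = 202.4; supply price = 140 + 0.8·21 = 156.8.
ΔQ = 53.5714 − 21 = 32.5714; wedge = 202.4 − 156.8 = 45.6.
DWL = ½ × 32.5714 × 45.6 = 742.63.

742.63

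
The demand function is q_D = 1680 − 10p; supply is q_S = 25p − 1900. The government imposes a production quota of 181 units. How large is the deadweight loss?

In inverse form: demand p = 168 − 0.1q, supply p = 76 + 0.04q.
Competitive equilibrium: 168 − 0.1q = 76 + 0.04q → q* = 657.1429, p* = 102.2857.
At q = 181: demand price = 168 − 0.1·181 = 149.9; supply price = 76 + 0.04·181 = 83.24.
Δq = 657.1429 − 181 = 476.1429; wedge = 149.9 − 83.24 = 66.66.
Welfare loss = ½ × 476.1429 × 66.66 = 15869.84.

15869.84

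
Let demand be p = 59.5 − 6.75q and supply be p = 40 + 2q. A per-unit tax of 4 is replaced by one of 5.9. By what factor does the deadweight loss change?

Competitive equilibrium: 59.5 − 6.75q = 40 + 2q → q* = 2.2286, p* = 44.4571.
For a per-unit tax t: Δq = t/8.75, so DWL = ½·t·(t/8.75) = t²/17.5.
At t = 4: DWL = 0.914. At t = 5.9: DWL = 1.989.
Ratio = (5.9/4)² = 2.176.

2.176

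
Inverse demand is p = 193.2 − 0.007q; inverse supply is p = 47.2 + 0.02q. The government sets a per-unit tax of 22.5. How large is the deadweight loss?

Competitive equilibrium: 193.2 − 0.007q = 47.2 + 0.02q → q* = 5407.4074, p* = 155.3481.
With the tax, the buyer price exceeds the seller price by 22.5: (193.2 − 0.007q) − (47.2 + 0.02q) = 22.5 → q' = 4574.0741.
Δq = 5407.4074 − 4574.0741 = 833.3333; the wedge equals the tax, 22.5.
DWL = ½ × 833.3333 × 22.5 = 9375.

9375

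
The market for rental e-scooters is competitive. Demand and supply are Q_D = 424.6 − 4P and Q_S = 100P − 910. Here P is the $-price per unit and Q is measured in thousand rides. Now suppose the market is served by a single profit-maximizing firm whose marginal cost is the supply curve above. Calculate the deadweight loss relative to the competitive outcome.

$4352.39 thousand

In inverse form: demand P = 106.15 − 0.25Q, supply P = 9.1 + 0.01Q.
Competitive equilibrium: 106.15 − 0.25Q = 9.1 + 0.01Q → Q* = 373.2692, P* = 12.8327.
Marginal revenue: MR = 106.15 − 0.5Q. Set MR = MC: 106.15 − 0.5Q = 9.1 + 0.01Q → Q_m = 190.2941.
Price P_m = 106.15 − 0.25·190.2941 = 58.5765; MC(Q_m) = 9.1 + 0.01·190.2941 = 11.0029.
Competitive Q* = 373.2692, so ΔQ = 182.9751; wedge = 58.5765 − 11.0029 = 47.5736.
Deadweight loss = ½ × 182.9751 × 47.5736 = $4352.39 thousand.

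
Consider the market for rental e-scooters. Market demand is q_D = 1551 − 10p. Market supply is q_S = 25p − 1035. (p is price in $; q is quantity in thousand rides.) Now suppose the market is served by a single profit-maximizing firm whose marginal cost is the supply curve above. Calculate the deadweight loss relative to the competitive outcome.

$8015.68 thousand

In inverse form: demand p = 155.1 − 0.1q, supply p = 41.4 + 0.04q.
Competitive equilibrium: 155.1 − 0.1q = 41.4 + 0.04q → q* = 812.1429, p* = 73.8857.
Marginal revenue: MR = 155.1 − 0.2q. Set MR = MC: 155.1 − 0.2q = 41.4 + 0.04q → q_m = 473.75.
Price p_m = 155.1 − 0.1·473.75 = 107.725; MC(q_m) = 41.4 + 0.04·473.75 = 60.35.
Competitive q* = 812.1429, so Δq = 338.3929; wedge = 107.725 − 60.35 = 47.375.
Welfare loss = ½ × 338.3929 × 47.375 = $8015.68 thousand.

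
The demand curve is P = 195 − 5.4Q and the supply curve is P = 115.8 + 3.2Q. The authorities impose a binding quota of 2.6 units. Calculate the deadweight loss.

187.84

Competitive equilibrium: 195 − 5.4Q = 115.8 + 3.2Q → Q* = 9.2093, P* = 145.2698.
At Q = 2.6: demand price = 195 − 5.4·2.6 = 180.96; supply price = 115.8 + 3.2·2.6 = 124.12.
ΔQ = 9.2093 − 2.6 = 6.6093; wedge = 180.96 − 124.12 = 56.84.
The triangle = ½ × 6.6093 × 56.84 = 187.84.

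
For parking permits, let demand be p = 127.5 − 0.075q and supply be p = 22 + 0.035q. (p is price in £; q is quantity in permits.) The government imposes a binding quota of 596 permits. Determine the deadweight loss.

£7250.93

Competitive equilibrium: 127.5 − 0.075q = 22 + 0.035q → q* = 959.0909, p* = 55.5682.
At q = 596: demand price = 127.5 − 0.075·596 = 82.8; supply price = 22 + 0.035·596 = 42.86.
Δq = 959.0909 − 596 = 363.0909; wedge = 82.8 − 42.86 = 39.94.
DWL = ½ × 363.0909 × 39.94 = £7250.93.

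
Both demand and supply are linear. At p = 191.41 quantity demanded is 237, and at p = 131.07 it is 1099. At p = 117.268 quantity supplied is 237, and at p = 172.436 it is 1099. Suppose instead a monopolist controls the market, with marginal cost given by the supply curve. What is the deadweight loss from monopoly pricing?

Demand slope = (131.07 − 191.41)/(1099 − 237) = −0.07, so p = 208 − 0.07q.
Supply slope = (172.436 − 117.268)/(1099 − 237) = 0.064, so p = 102.1 + 0.064q.
Competitive equilibrium: 208 − 0.07q = 102.1 + 0.064q → q* = 790.29851, p* = 152.6791.
Marginal revenue: MR = 208 − 0.14q. Set MR = MC: 208 − 0.14q = 102.1 + 0.064q → q_m = 519.11765.
Price p_m = 208 − 0.07·519.11765 = 171.66176; MC(q_m) = 102.1 + 0.064·519.11765 = 135.32353.
Competitive q* = 790.29851, so Δq = 271.18086; wedge = 171.66176 − 135.32353 = 36.33823.
Deadweight loss = ½ × 271.18086 × 36.33823 = 4927.12.

4927.12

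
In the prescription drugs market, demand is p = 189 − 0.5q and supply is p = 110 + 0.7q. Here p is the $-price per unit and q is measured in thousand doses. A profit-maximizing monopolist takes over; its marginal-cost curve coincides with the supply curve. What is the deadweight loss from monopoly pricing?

$224.95 thousand

Competitive equilibrium: 189 − 0.5q = 110 + 0.7q → q* = 65.8333, p* = 156.0833.
Marginal revenue: MR = 189 − q. Set MR = MC: 189 − q = 110 + 0.7q → q_m = 46.4706.
Price p_m = 189 − 0.5·46.4706 = 165.7647; MC(q_m) = 110 + 0.7·46.4706 = 142.5294.
Competitive q* = 65.8333, so Δq = 19.3627; wedge = 165.7647 − 142.5294 = 23.2353.
Welfare loss = ½ × 19.3627 × 23.2353 = $224.95 thousand.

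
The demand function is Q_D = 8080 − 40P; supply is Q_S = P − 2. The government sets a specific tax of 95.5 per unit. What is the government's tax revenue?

9736.34

In inverse form: demand P = 202 − 0.025Q, supply P = 2 + Q.
Competitive equilibrium: 202 − 0.025Q = 2 + Q → Q* = 195.122, P* = 197.122.
With the tax, the buyer price exceeds the seller price by 95.5: (202 − 0.025Q) − (2 + Q) = 95.5 → Q' = 101.9512.
Tax revenue = 95.5 × 101.9512 = 9736.34.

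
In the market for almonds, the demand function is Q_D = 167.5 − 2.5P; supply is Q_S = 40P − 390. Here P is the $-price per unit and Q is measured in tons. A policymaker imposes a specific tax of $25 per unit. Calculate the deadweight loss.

$735.29

In inverse form: demand P = 67 − 0.4Q, supply P = 9.75 + 0.025Q.
Competitive equilibrium: 67 − 0.4Q = 9.75 + 0.025Q → Q* = 134.7059, P* = 13.1176.
With the tax, the buyer price exceeds the seller price by 25: (67 − 0.4Q) − (9.75 + 0.025Q) = 25 → Q' = 75.8824.
ΔQ = 134.7059 − 75.8824 = 58.8235; the wedge equals the tax, 25.
DWL = ½ × 58.8235 × 25 = $735.29.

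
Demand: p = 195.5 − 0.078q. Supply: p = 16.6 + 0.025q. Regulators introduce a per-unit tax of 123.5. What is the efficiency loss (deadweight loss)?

Competitive equilibrium: 195.5 − 0.078q = 16.6 + 0.025q → q* = 1736.8932, p* = 60.0223.
With the tax, the buyer price exceeds the seller price by 123.5: (195.5 − 0.078q) − (16.6 + 0.025q) = 123.5 → q' = 537.8641.
Δq = 1736.8932 − 537.8641 = 1199.0291; the wedge equals the tax, 123.5.
The triangle = ½ × 1199.0291 × 123.5 = 74040.05.

74040.05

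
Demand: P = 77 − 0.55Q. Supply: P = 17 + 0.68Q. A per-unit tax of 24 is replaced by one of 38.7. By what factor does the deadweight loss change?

2.600

Competitive equilibrium: 77 − 0.55Q = 17 + 0.68Q → Q* = 48.7805, P* = 50.1707.
For a per-unit tax t: ΔQ = t/1.23, so DWL = ½·t·(t/1.23) = t²/2.46.
At t = 24: DWL = 234.146. At t = 38.7: DWL = 608.817.
Ratio = (38.7/24)² = 2.600.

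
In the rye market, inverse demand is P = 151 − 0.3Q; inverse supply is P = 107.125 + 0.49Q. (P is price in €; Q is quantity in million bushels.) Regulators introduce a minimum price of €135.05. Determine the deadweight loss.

€2.22 million

Competitive equilibrium: 151 − 0.3Q = 107.125 + 0.49Q → Q* = 55.538, P* = 134.3386.
At the floor P = 135.05, quantity demanded = (151 − 135.05)/0.3 = 53.1667.
Sellers' marginal cost at Q' = 53.1667: 107.125 + 0.49·53.1667 = 133.1767.
ΔQ = 55.538 − 53.1667 = 2.3713; wedge = 135.05 − 133.1767 = 1.8733.
DWL = ½ × 2.3713 × 1.8733 = €2.22 million.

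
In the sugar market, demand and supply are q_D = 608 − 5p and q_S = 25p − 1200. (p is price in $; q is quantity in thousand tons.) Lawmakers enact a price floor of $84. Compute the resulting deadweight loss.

In inverse form: demand p = 121.6 − 0.2q, supply p = 48 + 0.04q.
Competitive equilibrium: 121.6 − 0.2q = 48 + 0.04q → q* = 306.6667, p* = 60.2667.
At the floor p = 84, quantity demanded = (121.6 − 84)/0.2 = 188.
Sellers' marginal cost at q' = 188: 48 + 0.04·188 = 55.52.
Δq = 306.6667 − 188 = 118.6667; wedge = 84 − 55.52 = 28.48.
The triangle = ½ × 118.6667 × 28.48 = $1689.81 thousand.

$1689.81 thousand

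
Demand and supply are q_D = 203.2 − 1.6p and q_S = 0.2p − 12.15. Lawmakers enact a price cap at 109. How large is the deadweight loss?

In inverse form: demand p = 127 − 0.625q, supply p = 60.75 + 5q.
Competitive equilibrium: 127 − 0.625q = 60.75 + 5q → q* = 11.7778, p* = 119.6389.
At the ceiling p = 109, quantity supplied = (109 − 60.75)/5 = 9.65.
Willingness to pay at q' = 9.65: 127 − 0.625·9.65 = 120.9688.
Δq = 11.7778 − 9.65 = 2.1278; wedge = 120.9688 − 109 = 11.9688.
DWL = ½ × 2.1278 × 11.9688 = 12.73.

12.73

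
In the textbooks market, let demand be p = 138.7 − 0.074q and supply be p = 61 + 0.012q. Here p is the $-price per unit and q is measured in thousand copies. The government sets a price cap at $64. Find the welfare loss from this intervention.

$18363.02 thousand

Competitive equilibrium: 138.7 − 0.074q = 61 + 0.012q → q* = 903.4884, p* = 71.8419.
At the ceiling p = 64, quantity supplied = (64 − 61)/0.012 = 250.
Willingness to pay at q' = 250: 138.7 − 0.074·250 = 120.2.
Δq = 903.4884 − 250 = 653.4884; wedge = 120.2 − 64 = 56.2.
The triangle = ½ × 653.4884 × 56.2 = $18363.02 thousand.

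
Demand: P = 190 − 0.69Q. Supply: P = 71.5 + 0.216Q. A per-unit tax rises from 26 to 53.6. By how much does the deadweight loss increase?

Competitive equilibrium: 190 − 0.69Q = 71.5 + 0.216Q → Q* = 130.7947, P* = 99.7517.
For a per-unit tax t: ΔQ = t/0.906, so DWL = ½·t·(t/0.906) = t²/1.812.
At t = 26: DWL = 373.068. At t = 53.6: DWL = 1585.519.
Increase = 1585.519 − 373.068 = 1212.45.

1212.45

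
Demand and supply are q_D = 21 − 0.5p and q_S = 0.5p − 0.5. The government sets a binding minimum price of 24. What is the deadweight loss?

3.125

In inverse form: demand p = 42 − 2q, supply p = 1 + 2q.
Competitive equilibrium: 42 − 2q = 1 + 2q → q* = 10.25, p* = 21.5.
At the floor p = 24, quantity demanded = (42 − 24)/2 = 9.
Sellers' marginal cost at q' = 9: 1 + 2·9 = 19.
Δq = 10.25 − 9 = 1.25; wedge = 24 − 19 = 5.
DWL = ½ × 1.25 × 5 = 3.125.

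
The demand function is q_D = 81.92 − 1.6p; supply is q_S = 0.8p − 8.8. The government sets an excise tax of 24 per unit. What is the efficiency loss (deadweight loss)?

In inverse form: demand p = 51.2 − 0.625q, supply p = 11 + 1.25q.
Competitive equilibrium: 51.2 − 0.625q = 11 + 1.25q → q* = 21.44, p* = 37.8.
With the tax, the buyer price exceeds the seller price by 24: (51.2 − 0.625q) − (11 + 1.25q) = 24 → q' = 8.64.
Δq = 21.44 − 8.64 = 12.8; the wedge equals the tax, 24.
DWL = ½ × 12.8 × 24 = 153.60.

153.60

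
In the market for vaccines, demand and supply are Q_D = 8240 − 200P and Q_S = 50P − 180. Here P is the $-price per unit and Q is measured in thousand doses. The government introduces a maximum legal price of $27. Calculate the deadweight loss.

In inverse form: demand P = 41.2 − 0.005Q, supply P = 3.6 + 0.02Q.
Competitive equilibrium: 41.2 − 0.005Q = 3.6 + 0.02Q → Q* = 1504, P* = 33.68.
At the ceiling P = 27, quantity supplied = (27 − 3.6)/0.02 = 1170.
Willingness to pay at Q' = 1170: 41.2 − 0.005·1170 = 35.35.
ΔQ = 1504 − 1170 = 334; wedge = 35.35 − 27 = 8.35.
The triangle = ½ × 334 × 8.35 = $1394.45 thousand.

$1394.45 thousand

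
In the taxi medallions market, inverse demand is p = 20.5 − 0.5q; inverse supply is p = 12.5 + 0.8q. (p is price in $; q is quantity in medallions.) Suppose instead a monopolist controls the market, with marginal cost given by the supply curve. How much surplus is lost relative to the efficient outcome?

Competitive equilibrium: 20.5 − 0.5q = 12.5 + 0.8q → q* = 6.1538, p* = 17.4231.
Marginal revenue: MR = 20.5 − q. Set MR = MC: 20.5 − q = 12.5 + 0.8q → q_m = 4.4444.
Price p_m = 20.5 − 0.5·4.4444 = 18.2778; MC(q_m) = 12.5 + 0.8·4.4444 = 16.0555.
Competitive q* = 6.1538, so Δq = 1.7094; wedge = 18.2778 − 16.0555 = 2.2223.
The triangle = ½ × 1.7094 × 2.2223 = $1.90.

$1.90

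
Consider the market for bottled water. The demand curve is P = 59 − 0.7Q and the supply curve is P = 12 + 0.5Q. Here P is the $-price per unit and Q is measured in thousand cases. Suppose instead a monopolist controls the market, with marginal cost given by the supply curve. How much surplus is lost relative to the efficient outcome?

$124.93 thousand

Competitive equilibrium: 59 − 0.7Q = 12 + 0.5Q → Q* = 39.1667, P* = 31.5833.
Marginal revenue: MR = 59 − 1.4Q. Set MR = MC: 59 − 1.4Q = 12 + 0.5Q → Q_m = 24.7368.
Price P_m = 59 − 0.7·24.7368 = 41.6842; MC(Q_m) = 12 + 0.5·24.7368 = 24.3684.
Competitive Q* = 39.1667, so ΔQ = 14.4299; wedge = 41.6842 − 24.3684 = 17.3158.
Welfare loss = ½ × 14.4299 × 17.3158 = $124.93 thousand.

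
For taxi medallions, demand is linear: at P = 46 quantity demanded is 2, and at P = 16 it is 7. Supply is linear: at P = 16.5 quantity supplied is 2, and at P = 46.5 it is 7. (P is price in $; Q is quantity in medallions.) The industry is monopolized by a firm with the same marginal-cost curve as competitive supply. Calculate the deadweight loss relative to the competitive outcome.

$13.25

Demand slope = (16 − 46)/(7 − 2) = −6, so P = 58 − 6Q.
Supply slope = (46.5 − 16.5)/(7 − 2) = 6, so P = 4.5 + 6Q.
Competitive equilibrium: 58 − 6Q = 4.5 + 6Q → Q* = 4.4583, P* = 31.25.
Marginal revenue: MR = 58 − 12Q. Set MR = MC: 58 − 12Q = 4.5 + 6Q → Q_m = 2.9722.
Price P_m = 58 − 6·2.9722 = 40.1668; MC(Q_m) = 4.5 + 6·2.9722 = 22.3332.
Competitive Q* = 4.4583, so ΔQ = 1.4861; wedge = 40.1668 − 22.3332 = 17.8336.
DWL = ½ × 1.4861 × 17.8336 = $13.25.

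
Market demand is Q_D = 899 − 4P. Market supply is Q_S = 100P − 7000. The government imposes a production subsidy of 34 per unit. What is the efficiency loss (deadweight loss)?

2223.08

In inverse form: demand P = 224.75 − 0.25Q, supply P = 70 + 0.01Q.
Competitive equilibrium: 224.75 − 0.25Q = 70 + 0.01Q → Q* = 595.1923, P* = 75.9519.
The subsidy lowers effective supply by 34: P = 36 + 0.01Q.
New quantity: 224.75 − 0.25Q = 36 + 0.01Q → Q' = 725.9615.
Overproduction ΔQ = 725.9615 − 595.1923 = 130.7692; wedge = subsidy = 34.
Deadweight loss = ½ × 130.7692 × 34 = 2223.08.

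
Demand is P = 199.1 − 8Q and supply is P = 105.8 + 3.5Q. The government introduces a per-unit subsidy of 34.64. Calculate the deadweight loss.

52.17

Competitive equilibrium: 199.1 − 8Q = 105.8 + 3.5Q → Q* = 8.113, P* = 134.1957.
The subsidy lowers effective supply by 34.64: P = 71.16 + 3.5Q.
New quantity: 199.1 − 8Q = 71.16 + 3.5Q → Q' = 11.1252.
Overproduction ΔQ = 11.1252 − 8.113 = 3.0122; wedge = subsidy = 34.64.
Deadweight loss = ½ × 3.0122 × 34.64 = 52.17.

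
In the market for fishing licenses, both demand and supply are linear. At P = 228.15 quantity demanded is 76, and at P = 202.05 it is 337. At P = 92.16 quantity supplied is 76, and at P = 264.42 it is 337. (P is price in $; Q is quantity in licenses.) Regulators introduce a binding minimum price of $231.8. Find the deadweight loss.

Demand slope = (202.05 − 228.15)/(337 − 76) = −0.1, so P = 235.75 − 0.1Q.
Supply slope = (264.42 − 92.16)/(337 − 76) = 0.66, so P = 42 + 0.66Q.
Competitive equilibrium: 235.75 − 0.1Q = 42 + 0.66Q → Q* = 254.9342, P* = 210.2566.
At the floor P = 231.8, quantity demanded = (235.75 − 231.8)/0.1 = 39.5.
Sellers' marginal cost at Q' = 39.5: 42 + 0.66·39.5 = 68.07.
ΔQ = 254.9342 − 39.5 = 215.4342; wedge = 231.8 − 68.07 = 163.73.
Deadweight loss = ½ × 215.4342 × 163.73 = $17636.52.

$17636.52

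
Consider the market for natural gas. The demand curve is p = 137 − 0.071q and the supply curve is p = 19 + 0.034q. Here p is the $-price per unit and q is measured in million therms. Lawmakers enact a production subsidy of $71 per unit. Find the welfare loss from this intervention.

Competitive equilibrium: 137 − 0.071q = 19 + 0.034q → q* = 1123.8095, p* = 57.2095.
The subsidy lowers effective supply by 71: p = 0.034q − 52.
New quantity: 137 − 0.071q = 0.034q − 52 → q' = 1800.
Overproduction Δq = 1800 − 1123.8095 = 676.1905; wedge = subsidy = 71.
DWL = ½ × 676.1905 × 71 = $24004.76 million.

$24004.76 million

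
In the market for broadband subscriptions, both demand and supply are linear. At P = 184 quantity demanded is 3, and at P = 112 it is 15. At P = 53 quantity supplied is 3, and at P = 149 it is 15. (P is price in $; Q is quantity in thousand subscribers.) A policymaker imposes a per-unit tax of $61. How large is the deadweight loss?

Demand slope = (112 − 184)/(15 − 3) = −6, so P = 202 − 6Q.
Supply slope = (149 − 53)/(15 − 3) = 8, so P = 29 + 8Q.
Competitive equilibrium: 202 − 6Q = 29 + 8Q → Q* = 12.3571, P* = 127.8571.
With the tax, the buyer price exceeds the seller price by 61: (202 − 6Q) − (29 + 8Q) = 61 → Q' = 8.
ΔQ = 12.3571 − 8 = 4.3571; the wedge equals the tax, 61.
The triangle = ½ × 4.3571 × 61 = $132.89 thousand.

$132.89 thousand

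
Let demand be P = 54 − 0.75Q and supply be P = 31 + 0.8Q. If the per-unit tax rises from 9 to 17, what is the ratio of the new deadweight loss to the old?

Competitive equilibrium: 54 − 0.75Q = 31 + 0.8Q → Q* = 14.8387, P* = 42.871.
For a per-unit tax t: ΔQ = t/1.55, so DWL = ½·t·(t/1.55) = t²/3.1.
At t = 9: DWL = 26.129. At t = 17: DWL = 93.226.
Ratio = (17/9)² = 3.568.

3.568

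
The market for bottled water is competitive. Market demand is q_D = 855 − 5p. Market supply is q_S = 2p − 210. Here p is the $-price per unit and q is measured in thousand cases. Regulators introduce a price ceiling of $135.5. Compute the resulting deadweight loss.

In inverse form: demand p = 171 − 0.2q, supply p = 105 + 0.5q.
Competitive equilibrium: 171 − 0.2q = 105 + 0.5q → q* = 94.2857, p* = 152.1429.
At the ceiling p = 135.5, quantity supplied = (135.5 − 105)/0.5 = 61.
Willingness to pay at q' = 61: 171 − 0.2·61 = 158.8.
Δq = 94.2857 − 61 = 33.2857; wedge = 158.8 − 135.5 = 23.3.
Deadweight loss = ½ × 33.2857 × 23.3 = $387.78 thousand.

$387.78 thousand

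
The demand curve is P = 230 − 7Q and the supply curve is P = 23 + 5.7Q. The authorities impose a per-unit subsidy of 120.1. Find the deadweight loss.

567.87

Competitive equilibrium: 230 − 7Q = 23 + 5.7Q → Q* = 16.2992, P* = 115.9055.
The subsidy lowers effective supply by 120.1: P = 5.7Q − 97.1.
New quantity: 230 − 7Q = 5.7Q − 97.1 → Q' = 25.7559.
Overproduction ΔQ = 25.7559 − 16.2992 = 9.4567; wedge = subsidy = 120.1.
Welfare loss = ½ × 9.4567 × 120.1 = 567.87.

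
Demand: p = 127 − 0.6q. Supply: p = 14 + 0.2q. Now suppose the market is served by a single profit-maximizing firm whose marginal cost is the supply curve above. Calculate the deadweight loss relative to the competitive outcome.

Competitive equilibrium: 127 − 0.6q = 14 + 0.2q → q* = 141.25, p* = 42.25.
Marginal revenue: MR = 127 − 1.2q. Set MR = MC: 127 − 1.2q = 14 + 0.2q → q_m = 80.7143.
Price p_m = 127 − 0.6·80.7143 = 78.5714; MC(q_m) = 14 + 0.2·80.7143 = 30.1429.
Competitive q* = 141.25, so Δq = 60.5357; wedge = 78.5714 − 30.1429 = 48.4285.
Welfare loss = ½ × 60.5357 × 48.4285 = 1465.83.

1465.83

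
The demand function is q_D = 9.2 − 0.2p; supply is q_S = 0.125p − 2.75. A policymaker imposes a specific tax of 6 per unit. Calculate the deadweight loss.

1.38

In inverse form: demand p = 46 − 5q, supply p = 22 + 8q.
Competitive equilibrium: 46 − 5q = 22 + 8q → q* = 1.8462, p* = 36.7692.
With the tax, the buyer price exceeds the seller price by 6: (46 − 5q) − (22 + 8q) = 6 → q' = 1.3846.
Δq = 1.8462 − 1.3846 = 0.4616; the wedge equals the tax, 6.
Welfare loss = ½ × 0.4616 × 6 = 1.38.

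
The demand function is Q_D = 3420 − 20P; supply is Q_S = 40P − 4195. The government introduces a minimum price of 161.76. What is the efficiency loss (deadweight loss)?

18210.87

In inverse form: demand P = 171 − 0.05Q, supply P = 104.875 + 0.025Q.
Competitive equilibrium: 171 − 0.05Q = 104.875 + 0.025Q → Q* = 881.6667, P* = 126.9167.
At the floor P = 161.76, quantity demanded = (171 − 161.76)/0.05 = 184.8.
Sellers' marginal cost at Q' = 184.8: 104.875 + 0.025·184.8 = 109.495.
ΔQ = 881.6667 − 184.8 = 696.8667; wedge = 161.76 − 109.495 = 52.265.
Deadweight loss = ½ × 696.8667 × 52.265 = 18210.87.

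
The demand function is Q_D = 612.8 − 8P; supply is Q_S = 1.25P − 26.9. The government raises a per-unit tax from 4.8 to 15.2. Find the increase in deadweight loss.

In inverse form: demand P = 76.6 − 0.125Q, supply P = 21.52 + 0.8Q.
Competitive equilibrium: 76.6 − 0.125Q = 21.52 + 0.8Q → Q* = 59.5459, P* = 69.1568.
For a per-unit tax t: ΔQ = t/0.925, so DWL = ½·t·(t/0.925) = t²/1.85.
At t = 4.8: DWL = 12.454. At t = 15.2: DWL = 124.886.
Increase = 124.886 − 12.454 = 112.43.

112.43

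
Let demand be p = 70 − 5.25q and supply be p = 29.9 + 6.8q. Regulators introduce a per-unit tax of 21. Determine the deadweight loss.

Competitive equilibrium: 70 − 5.25q = 29.9 + 6.8q → q* = 3.3278, p* = 52.529.
With the tax, the buyer price exceeds the seller price by 21: (70 − 5.25q) − (29.9 + 6.8q) = 21 → q' = 1.5851.
Δq = 3.3278 − 1.5851 = 1.7427; the wedge equals the tax, 21.
DWL = ½ × 1.7427 × 21 = 18.30.

18.30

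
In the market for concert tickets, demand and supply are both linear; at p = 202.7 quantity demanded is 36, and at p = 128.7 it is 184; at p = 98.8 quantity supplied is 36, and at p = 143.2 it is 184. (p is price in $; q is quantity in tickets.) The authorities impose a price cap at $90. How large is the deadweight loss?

Demand slope = (128.7 − 202.7)/(184 − 36) = −0.5, so p = 220.7 − 0.5q.
Supply slope = (143.2 − 98.8)/(184 − 36) = 0.3, so p = 88 + 0.3q.
Competitive equilibrium: 220.7 − 0.5q = 88 + 0.3q → q* = 165.875, p* = 137.7625.
At the ceiling p = 90, quantity supplied = (90 − 88)/0.3 = 6.6667.
Willingness to pay at q' = 6.6667: 220.7 − 0.5·6.6667 = 217.3667.
Δq = 165.875 − 6.6667 = 159.2083; wedge = 217.3667 − 90 = 127.3667.
The triangle = ½ × 159.2083 × 127.3667 = $10138.92.

$10138.92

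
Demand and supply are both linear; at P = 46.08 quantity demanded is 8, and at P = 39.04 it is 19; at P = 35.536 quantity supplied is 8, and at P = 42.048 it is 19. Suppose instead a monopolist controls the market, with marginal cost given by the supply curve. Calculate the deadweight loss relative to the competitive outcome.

19.74

Demand slope = (39.04 − 46.08)/(19 − 8) = −0.64, so P = 51.2 − 0.64Q.
Supply slope = (42.048 − 35.536)/(19 − 8) = 0.592, so P = 30.8 + 0.592Q.
Competitive equilibrium: 51.2 − 0.64Q = 30.8 + 0.592Q → Q* = 16.5584, P* = 40.6026.
Marginal revenue: MR = 51.2 − 1.28Q. Set MR = MC: 51.2 − 1.28Q = 30.8 + 0.592Q → Q_m = 10.8974.
Price P_m = 51.2 − 0.64·10.8974 = 44.2257; MC(Q_m) = 30.8 + 0.592·10.8974 = 37.2513.
Competitive Q* = 16.5584, so ΔQ = 5.661; wedge = 44.2257 − 37.2513 = 6.9744.
Deadweight loss = ½ × 5.661 × 6.9744 = 19.74.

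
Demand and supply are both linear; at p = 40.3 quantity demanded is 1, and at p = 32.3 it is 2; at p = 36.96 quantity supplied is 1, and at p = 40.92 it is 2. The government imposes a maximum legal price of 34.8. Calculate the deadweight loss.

4.07

Demand slope = (32.3 − 40.3)/(2 − 1) = −8, so p = 48.3 − 8q.
Supply slope = (40.92 − 36.96)/(2 − 1) = 3.96, so p = 33 + 3.96q.
Competitive equilibrium: 48.3 − 8q = 33 + 3.96q → q* = 1.2793, p* = 38.0659.
At the ceiling p = 34.8, quantity supplied = (34.8 − 33)/3.96 = 0.4545.
Willingness to pay at q' = 0.4545: 48.3 − 8·0.4545 = 44.664.
Δq = 1.2793 − 0.4545 = 0.8248; wedge = 44.664 − 34.8 = 9.864.
Deadweight loss = ½ × 0.8248 × 9.864 = 4.07.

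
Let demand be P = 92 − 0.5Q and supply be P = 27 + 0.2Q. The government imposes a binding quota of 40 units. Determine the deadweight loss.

977.86

Competitive equilibrium: 92 − 0.5Q = 27 + 0.2Q → Q* = 92.8571, P* = 45.5714.
At Q = 40: demand price = 92 − 0.5·40 = 72; supply price = 27 + 0.2·40 = 35.
ΔQ = 92.8571 − 40 = 52.8571; wedge = 72 − 35 = 37.
Welfare loss = ½ × 52.8571 × 37 = 977.86.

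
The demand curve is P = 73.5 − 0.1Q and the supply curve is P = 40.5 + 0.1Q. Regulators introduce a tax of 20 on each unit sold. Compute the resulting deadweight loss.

Competitive equilibrium: 73.5 − 0.1Q = 40.5 + 0.1Q → Q* = 165, P* = 57.
With the tax, the buyer price exceeds the seller price by 20: (73.5 − 0.1Q) − (40.5 + 0.1Q) = 20 → Q' = 65.
ΔQ = 165 − 65 = 100; the wedge equals the tax, 20.
DWL = ½ × 100 × 20 = 1000.

1000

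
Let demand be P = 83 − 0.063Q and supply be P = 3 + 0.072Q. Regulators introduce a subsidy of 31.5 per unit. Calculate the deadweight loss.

3675

Competitive equilibrium: 83 − 0.063Q = 3 + 0.072Q → Q* = 592.5926, P* = 45.6667.
The subsidy lowers effective supply by 31.5: P = 0.072Q − 28.5.
New quantity: 83 − 0.063Q = 0.072Q − 28.5 → Q' = 825.9259.
Overproduction ΔQ = 825.9259 − 592.5926 = 233.3333; wedge = subsidy = 31.5.
Welfare loss = ½ × 233.3333 × 31.5 = 3675.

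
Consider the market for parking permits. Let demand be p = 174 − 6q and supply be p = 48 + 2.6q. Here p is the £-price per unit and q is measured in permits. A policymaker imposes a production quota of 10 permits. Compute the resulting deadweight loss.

Competitive equilibrium: 174 − 6q = 48 + 2.6q → q* = 14.6512, p* = 86.093.
At q = 10: demand price = 174 − 6·10 = 114; supply price = 48 + 2.6·10 = 74.
Δq = 14.6512 − 10 = 4.6512; wedge = 114 − 74 = 40.
The triangle = ½ × 4.6512 × 40 = £93.02.

£93.02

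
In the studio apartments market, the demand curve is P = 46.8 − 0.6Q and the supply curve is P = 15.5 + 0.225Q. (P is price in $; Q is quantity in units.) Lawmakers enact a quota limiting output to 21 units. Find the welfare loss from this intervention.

Competitive equilibrium: 46.8 − 0.6Q = 15.5 + 0.225Q → Q* = 37.9394, P* = 24.0364.
At Q = 21: demand price = 46.8 − 0.6·21 = 34.2; supply price = 15.5 + 0.225·21 = 20.225.
ΔQ = 37.9394 − 21 = 16.9394; wedge = 34.2 − 20.225 = 13.975.
The triangle = ½ × 16.9394 × 13.975 = $118.36.

$118.36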